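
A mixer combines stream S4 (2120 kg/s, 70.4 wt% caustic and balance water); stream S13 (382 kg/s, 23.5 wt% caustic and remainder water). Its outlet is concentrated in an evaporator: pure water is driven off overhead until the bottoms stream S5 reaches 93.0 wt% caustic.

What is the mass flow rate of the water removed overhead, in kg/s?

800.7 kg/s

caustic entering = 2120×0.704 + 382×0.235 = 1582.2 kg/s.
All caustic reports to S5, so S5 = 1582.2/0.930 = 1701.3 kg/s.
Total feed = 2502 kg/s; overhead = 2502 − 1701.3 = 800.66 kg/s.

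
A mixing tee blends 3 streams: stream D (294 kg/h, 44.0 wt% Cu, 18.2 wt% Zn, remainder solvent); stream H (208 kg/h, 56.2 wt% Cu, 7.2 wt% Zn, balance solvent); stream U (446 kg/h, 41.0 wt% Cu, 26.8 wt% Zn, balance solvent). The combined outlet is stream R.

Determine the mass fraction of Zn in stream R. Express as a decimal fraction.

Total flow out = 294 + 208 + 446 = 948 kg/h.
Zn in = 294×0.182 + 208×0.072 + 446×0.268 = 188.01 kg/h.
Zn mass fraction in R = 188.01/948 = 0.1983.

0.1983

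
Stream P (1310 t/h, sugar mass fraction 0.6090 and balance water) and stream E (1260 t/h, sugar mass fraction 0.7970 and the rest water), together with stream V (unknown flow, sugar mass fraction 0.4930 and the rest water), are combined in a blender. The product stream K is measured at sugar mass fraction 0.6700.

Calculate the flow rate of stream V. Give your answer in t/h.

Let V be the unknown flow. Total out = 2570 + V.
sugar balance: 1802 + 0.493·V = 0.670·(2570 + V)
(0.493 − 0.670)·V = 0.670×2570 − 1802 = -80.11
V = -80.11 / -0.177 = 452.6 t/h

452.6 t/h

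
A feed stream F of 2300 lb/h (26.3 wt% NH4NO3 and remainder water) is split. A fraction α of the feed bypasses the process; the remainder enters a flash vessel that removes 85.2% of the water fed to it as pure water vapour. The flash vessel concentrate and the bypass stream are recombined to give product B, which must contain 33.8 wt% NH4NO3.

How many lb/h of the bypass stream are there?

All 2300×0.263 = 604.9 lb/h of NH4NO3 reaches B, so B = 604.9/0.338 = 1789.6 lb/h and vapour = 510.36 lb/h.
The evaporator receives (1−α)·2300 of feed at 0.737 water and removes 0.852 of that water:
0.852×0.737×(1−α)×2300 = 510.36
(1−α) = 510.36/1444.2 = 0.3534;  α = 0.6466.
Bypass flow = 0.6466×2300 = 1487.2 lb/h.

1487 lb/h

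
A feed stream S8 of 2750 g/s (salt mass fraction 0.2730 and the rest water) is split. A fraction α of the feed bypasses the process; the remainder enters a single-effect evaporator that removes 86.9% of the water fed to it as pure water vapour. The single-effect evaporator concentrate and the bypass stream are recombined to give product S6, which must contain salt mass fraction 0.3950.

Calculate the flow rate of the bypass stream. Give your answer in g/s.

1406 g/s

All 2750×0.273 = 750.75 g/s of salt reaches S6, so S6 = 750.75/0.395 = 1900.6 g/s and vapour = 849.37 g/s.
The evaporator receives (1−α)·2750 of feed at 0.727 water and removes 0.869 of that water:
0.869×0.727×(1−α)×2750 = 849.37
(1−α) = 849.37/1737.3 = 0.4889;  α = 0.5111.
Bypass flow = 0.5111×2750 = 1405.6 g/s.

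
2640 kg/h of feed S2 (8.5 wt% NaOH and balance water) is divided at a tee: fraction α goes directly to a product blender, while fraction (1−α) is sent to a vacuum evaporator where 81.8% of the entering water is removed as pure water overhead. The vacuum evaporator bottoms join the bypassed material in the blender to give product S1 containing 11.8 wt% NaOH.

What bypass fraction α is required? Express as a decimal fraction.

All 2640×0.085 = 224.4 kg/h of NaOH reaches S1, so S1 = 224.4/0.118 = 1901.7 kg/h and vapour = 738.31 kg/h.
The evaporator receives (1−α)·2640 of feed at 0.915 water and removes 0.818 of that water:
0.818×0.915×(1−α)×2640 = 738.31
(1−α) = 738.31/1976 = 0.3736;  α = 0.6264.

0.626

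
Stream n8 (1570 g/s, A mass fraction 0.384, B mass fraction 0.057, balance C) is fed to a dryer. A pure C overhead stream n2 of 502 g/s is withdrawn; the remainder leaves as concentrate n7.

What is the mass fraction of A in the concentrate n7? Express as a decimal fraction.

A is not removed: 1570×0.384 = 602.88 g/s of A enters n7.
Concentrate = 1570 − 502 = 1068 g/s.
Mass fraction = 602.88/1068 = 0.564.

0.564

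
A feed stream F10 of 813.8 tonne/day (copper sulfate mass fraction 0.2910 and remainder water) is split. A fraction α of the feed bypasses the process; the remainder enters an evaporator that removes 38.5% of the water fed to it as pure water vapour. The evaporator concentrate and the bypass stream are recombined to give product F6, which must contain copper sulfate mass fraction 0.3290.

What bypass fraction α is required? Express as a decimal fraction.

All 813.8×0.291 = 236.82 tonne/day of copper sulfate reaches F6, so F6 = 236.82/0.329 = 719.8 tonne/day and vapour = 93.995 tonne/day.
The evaporator receives (1−α)·813.8 of feed at 0.709 water and removes 0.385 of that water:
0.385×0.709×(1−α)×813.8 = 93.995
(1−α) = 93.995/222.14 = 0.4231;  α = 0.5769.

0.577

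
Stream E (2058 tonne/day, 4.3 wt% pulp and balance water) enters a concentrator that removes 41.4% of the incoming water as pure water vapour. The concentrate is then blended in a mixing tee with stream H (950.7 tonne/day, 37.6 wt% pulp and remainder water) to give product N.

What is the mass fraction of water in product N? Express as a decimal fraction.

Vapour removed = 0.414×0.957×2058 = 815.38 tonne/day; concentrate = 1242.6 tonne/day.
water reaching the mixer = 1154.1 (from concentrate) + 950.7×0.624 = 1747.4 tonne/day.
Product flow = 1242.6 + 950.7 = 2193.3 tonne/day; water fraction = 0.797.

0.797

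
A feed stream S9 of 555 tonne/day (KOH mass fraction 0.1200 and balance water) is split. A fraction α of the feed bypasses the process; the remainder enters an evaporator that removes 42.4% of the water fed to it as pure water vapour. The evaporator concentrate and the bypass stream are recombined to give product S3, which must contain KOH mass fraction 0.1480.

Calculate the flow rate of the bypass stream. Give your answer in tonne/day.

All 555×0.120 = 66.6 tonne/day of KOH reaches S3, so S3 = 66.6/0.148 = 450 tonne/day and vapour = 105 tonne/day.
The evaporator receives (1−α)·555 of feed at 0.880 water and removes 0.424 of that water:
0.424×0.880×(1−α)×555 = 105
(1−α) = 105/207.08 = 0.5070;  α = 0.4930.
Bypass flow = 0.4930×555 = 273.59 tonne/day.

273.6 tonne/day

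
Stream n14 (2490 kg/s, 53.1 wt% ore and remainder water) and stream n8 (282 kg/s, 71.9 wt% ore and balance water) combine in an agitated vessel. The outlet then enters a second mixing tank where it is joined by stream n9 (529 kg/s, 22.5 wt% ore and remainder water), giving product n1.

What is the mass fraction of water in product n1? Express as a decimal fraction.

0.5020

Overall, product flow = 3301 kg/s.
water in = 2490×0.469 + 282×0.281 + 529×0.775 = 1657 kg/s.
water fraction in n1 = 0.5020.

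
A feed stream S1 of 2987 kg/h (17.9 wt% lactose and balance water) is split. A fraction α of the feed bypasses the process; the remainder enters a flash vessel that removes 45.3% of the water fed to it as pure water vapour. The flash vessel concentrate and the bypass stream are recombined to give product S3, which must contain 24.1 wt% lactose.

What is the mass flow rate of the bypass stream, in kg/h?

920.8 kg/h

All 2987×0.179 = 534.67 kg/h of lactose reaches S3, so S3 = 534.67/0.241 = 2218.6 kg/h and vapour = 768.44 kg/h.
The evaporator receives (1−α)·2987 of feed at 0.821 water and removes 0.453 of that water:
0.453×0.821×(1−α)×2987 = 768.44
(1−α) = 768.44/1110.9 = 0.6917;  α = 0.3083.
Bypass flow = 0.3083×2987 = 920.82 kg/h.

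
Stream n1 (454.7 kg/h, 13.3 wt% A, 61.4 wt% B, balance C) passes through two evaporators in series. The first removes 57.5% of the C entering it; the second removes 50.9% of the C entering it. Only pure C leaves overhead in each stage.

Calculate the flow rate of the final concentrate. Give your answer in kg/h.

363.7 kg/h

C in feed = 454.7×0.253 = 115.04 kg/h.
After stage 1: C left = (1−0.575)×115.04 = 48.892; stream total = 388.55 kg/h.
After stage 2: C left = (1−0.509)×48.892 = 24.006; final concentrate = 363.67 kg/h.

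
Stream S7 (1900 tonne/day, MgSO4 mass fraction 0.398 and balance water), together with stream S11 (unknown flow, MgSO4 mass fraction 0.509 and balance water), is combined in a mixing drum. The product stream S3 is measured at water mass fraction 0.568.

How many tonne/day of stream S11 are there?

Let S11 be the unknown flow. Total out = 1900 + S11.
water balance: 1143.8 + 0.491·S11 = 0.568·(1900 + S11)
(0.491 − 0.568)·S11 = 0.568×1900 − 1143.8 = -64.6
S11 = -64.6 / -0.077 = 838.96 tonne/day

839 tonne/day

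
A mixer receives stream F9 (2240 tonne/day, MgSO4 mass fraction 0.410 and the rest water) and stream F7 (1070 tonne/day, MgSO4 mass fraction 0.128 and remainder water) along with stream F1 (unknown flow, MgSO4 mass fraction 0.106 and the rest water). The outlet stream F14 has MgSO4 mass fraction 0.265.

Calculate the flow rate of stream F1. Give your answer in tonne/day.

1121 tonne/day

Let F1 be the unknown flow. Total out = 3310 + F1.
MgSO4 balance: 1055.4 + 0.106·F1 = 0.265·(3310 + F1)
(0.106 − 0.265)·F1 = 0.265×3310 − 1055.4 = -178.21
F1 = -178.21 / -0.159 = 1120.8 tonne/day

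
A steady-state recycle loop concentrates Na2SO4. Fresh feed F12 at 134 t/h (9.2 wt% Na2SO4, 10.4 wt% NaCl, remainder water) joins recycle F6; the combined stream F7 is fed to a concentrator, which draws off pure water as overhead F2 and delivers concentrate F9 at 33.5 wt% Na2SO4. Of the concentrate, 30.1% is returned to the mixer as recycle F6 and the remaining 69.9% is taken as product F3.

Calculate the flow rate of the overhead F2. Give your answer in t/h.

97.2 t/h

Overall Na2SO4 balance (none leaves overhead): Na2SO4 in fresh feed = Na2SO4 in product, i.e. 134×0.092 = (1−0.301)·F9·0.335.
F9 = 12.328/(0.335×0.699) = 52.647 t/h.
Recycle F6 = 0.301×52.647 = 15.847 t/h.
Combined feed F7 = 134 + 15.847 = 149.85 t/h.
Overhead F2 = F7 − F9 = 149.85 − 52.647 = 97.2 t/h.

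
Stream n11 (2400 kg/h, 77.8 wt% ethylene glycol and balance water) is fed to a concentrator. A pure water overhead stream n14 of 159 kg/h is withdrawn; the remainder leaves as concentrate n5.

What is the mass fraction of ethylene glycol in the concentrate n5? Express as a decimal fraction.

ethylene glycol is not removed: 2400×0.778 = 1867.2 kg/h of ethylene glycol enters n5.
Concentrate = 2400 − 159 = 2241 kg/h.
Mass fraction = 1867.2/2241 = 0.833.

0.833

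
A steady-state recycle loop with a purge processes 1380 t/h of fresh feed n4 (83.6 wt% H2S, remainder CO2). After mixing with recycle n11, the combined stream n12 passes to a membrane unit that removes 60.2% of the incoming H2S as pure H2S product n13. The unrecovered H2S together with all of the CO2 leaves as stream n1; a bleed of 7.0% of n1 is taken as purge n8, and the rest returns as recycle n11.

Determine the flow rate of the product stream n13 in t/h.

1103 t/h

H2S in n12: m_A = 1380×0.836 + (1−0.070)·(1−0.602)·m_A, so m_A = 1153.7/0.6299 = 1831.6 t/h.
Product n13 = 0.602×1831.6 = 1102.7 t/h.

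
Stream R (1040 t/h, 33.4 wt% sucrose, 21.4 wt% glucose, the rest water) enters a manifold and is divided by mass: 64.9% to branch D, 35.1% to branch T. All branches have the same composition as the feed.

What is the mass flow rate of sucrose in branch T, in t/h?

121.9 t/h

Branch T total = 0.351×1040 = 365.04 t/h.
sucrose in T = 0.334×365.04 = 121.92 t/h.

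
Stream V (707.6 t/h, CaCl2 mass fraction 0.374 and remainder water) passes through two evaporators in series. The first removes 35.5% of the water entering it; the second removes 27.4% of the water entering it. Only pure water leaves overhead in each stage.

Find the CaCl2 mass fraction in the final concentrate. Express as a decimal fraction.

water in feed = 707.6×0.626 = 442.96 t/h.
After stage 1: water left = (1−0.355)×442.96 = 285.71; stream total = 550.35 t/h.
After stage 2: water left = (1−0.274)×285.71 = 207.42; final concentrate = 472.07 t/h.
CaCl2 fraction = 264.64/472.07 = 0.561.

0.561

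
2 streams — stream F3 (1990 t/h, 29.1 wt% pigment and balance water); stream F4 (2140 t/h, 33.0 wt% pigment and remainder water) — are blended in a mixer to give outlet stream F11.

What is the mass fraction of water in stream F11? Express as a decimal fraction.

0.689

Total flow out = 1990 + 2140 = 4130 t/h.
water in = 1990×0.709 + 2140×0.670 = 2844.7 t/h.
water mass fraction in F11 = 2844.7/4130 = 0.689.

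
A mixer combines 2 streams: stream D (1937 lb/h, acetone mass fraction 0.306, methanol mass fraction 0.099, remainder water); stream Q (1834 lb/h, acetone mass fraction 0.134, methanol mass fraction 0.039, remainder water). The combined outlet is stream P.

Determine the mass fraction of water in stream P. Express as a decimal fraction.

0.708

Total flow out = 1937 + 1834 = 3771 lb/h.
water in = 1937×0.595 + 1834×0.827 = 2669.2 lb/h.
water mass fraction in P = 2669.2/3771 = 0.708.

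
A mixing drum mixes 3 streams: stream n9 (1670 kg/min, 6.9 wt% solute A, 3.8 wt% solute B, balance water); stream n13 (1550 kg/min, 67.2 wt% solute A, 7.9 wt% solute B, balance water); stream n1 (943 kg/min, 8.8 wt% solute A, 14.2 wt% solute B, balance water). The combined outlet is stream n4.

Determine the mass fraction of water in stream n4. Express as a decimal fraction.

0.625

Total flow out = 1670 + 1550 + 943 = 4163 kg/min.
water in = 1670×0.893 + 1550×0.249 + 943×0.770 = 2603.4 kg/min.
water mass fraction in n4 = 2603.4/4163 = 0.625.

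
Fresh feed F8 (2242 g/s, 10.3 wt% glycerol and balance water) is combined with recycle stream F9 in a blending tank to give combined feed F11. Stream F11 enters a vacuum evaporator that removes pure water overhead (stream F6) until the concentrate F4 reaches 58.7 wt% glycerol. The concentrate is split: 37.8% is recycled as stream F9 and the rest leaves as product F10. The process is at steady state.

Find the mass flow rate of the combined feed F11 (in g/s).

Overall glycerol balance (none leaves overhead): glycerol in fresh feed = glycerol in product, i.e. 2242×0.103 = (1−0.378)·F4·0.587.
F4 = 230.93/(0.587×0.622) = 632.48 g/s.
Recycle F9 = 0.378×632.48 = 239.08 g/s.
Combined feed F11 = 2242 + 239.08 = 2481.1 g/s.

2481 g/s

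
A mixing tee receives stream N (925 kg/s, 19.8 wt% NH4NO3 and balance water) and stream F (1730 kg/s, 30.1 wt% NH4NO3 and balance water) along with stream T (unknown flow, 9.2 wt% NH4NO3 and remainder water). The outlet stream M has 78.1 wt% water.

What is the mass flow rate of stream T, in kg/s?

Let T be the unknown flow. Total out = 2655 + T.
water balance: 1951.1 + 0.908·T = 0.781·(2655 + T)
(0.908 − 0.781)·T = 0.781×2655 − 1951.1 = 122.44
T = 122.44 / 0.127 = 964.06 kg/s

964.1 kg/s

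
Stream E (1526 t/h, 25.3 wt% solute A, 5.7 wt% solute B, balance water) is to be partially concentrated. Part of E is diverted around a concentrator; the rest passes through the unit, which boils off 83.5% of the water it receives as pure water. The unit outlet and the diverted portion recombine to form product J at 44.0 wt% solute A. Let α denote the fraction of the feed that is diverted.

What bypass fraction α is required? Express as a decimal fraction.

0.262

All 1526×0.253 = 386.08 t/h of solute A reaches J, so J = 386.08/0.440 = 877.45 t/h and vapour = 648.55 t/h.
The evaporator receives (1−α)·1526 of feed at 0.690 water and removes 0.835 of that water:
0.835×0.690×(1−α)×1526 = 648.55
(1−α) = 648.55/879.2 = 0.7377;  α = 0.2623.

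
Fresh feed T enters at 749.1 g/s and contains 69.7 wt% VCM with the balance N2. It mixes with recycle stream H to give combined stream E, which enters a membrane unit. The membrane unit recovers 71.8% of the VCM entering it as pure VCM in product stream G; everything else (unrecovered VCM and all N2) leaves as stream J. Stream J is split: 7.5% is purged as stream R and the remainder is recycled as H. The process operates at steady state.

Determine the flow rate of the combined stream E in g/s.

3733 g/s

N2 enters only via T and leaves only via the purge: 749.1×0.303 = 0.075×(N2 in J), and the membrane unit passes all N2, so N2 in E = N2 in J = 3026.4 g/s.
VCM in E: m_A = 749.1×0.697 + (1−0.075)·(1−0.718)·m_A, so m_A = 522.12/0.7391 = 706.38 g/s.
E = 706.38 + 3026.4 = 3732.7 g/s.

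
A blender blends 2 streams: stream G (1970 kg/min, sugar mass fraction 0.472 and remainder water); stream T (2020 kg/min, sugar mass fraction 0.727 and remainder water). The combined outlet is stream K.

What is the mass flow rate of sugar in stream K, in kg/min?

sugar out = sugar in = 1970×0.472 + 2020×0.727 = 2398.4 kg/min.

2398 kg/min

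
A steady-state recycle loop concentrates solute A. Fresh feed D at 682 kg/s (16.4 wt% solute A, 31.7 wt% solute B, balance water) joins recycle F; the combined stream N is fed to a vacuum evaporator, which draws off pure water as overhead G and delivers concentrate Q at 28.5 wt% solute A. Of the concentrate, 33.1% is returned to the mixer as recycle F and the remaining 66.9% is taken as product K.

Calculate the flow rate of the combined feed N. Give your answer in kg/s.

Overall solute A balance (none leaves overhead): solute A in fresh feed = solute A in product, i.e. 682×0.164 = (1−0.331)·Q·0.285.
Q = 111.85/(0.285×0.669) = 586.62 kg/s.
Recycle F = 0.331×586.62 = 194.17 kg/s.
Combined feed N = 682 + 194.17 = 876.17 kg/s.

876.2 kg/s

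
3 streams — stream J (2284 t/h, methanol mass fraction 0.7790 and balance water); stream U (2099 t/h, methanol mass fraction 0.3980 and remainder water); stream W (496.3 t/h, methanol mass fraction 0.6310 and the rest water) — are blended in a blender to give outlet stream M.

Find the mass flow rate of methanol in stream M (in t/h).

2928 t/h

methanol out = methanol in = 2284×0.779 + 2099×0.398 + 496.3×0.631 = 2927.8 t/h.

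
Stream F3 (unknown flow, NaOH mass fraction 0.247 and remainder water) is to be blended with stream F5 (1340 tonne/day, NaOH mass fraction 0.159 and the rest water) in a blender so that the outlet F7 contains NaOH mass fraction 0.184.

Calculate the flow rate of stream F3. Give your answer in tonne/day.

Let F3 be the unknown flow. Total out = 1340 + F3.
NaOH balance: 213.06 + 0.247·F3 = 0.184·(1340 + F3)
(0.247 − 0.184)·F3 = 0.184×1340 − 213.06 = 33.5
F3 = 33.5 / 0.063 = 531.75 tonne/day

531.7 tonne/day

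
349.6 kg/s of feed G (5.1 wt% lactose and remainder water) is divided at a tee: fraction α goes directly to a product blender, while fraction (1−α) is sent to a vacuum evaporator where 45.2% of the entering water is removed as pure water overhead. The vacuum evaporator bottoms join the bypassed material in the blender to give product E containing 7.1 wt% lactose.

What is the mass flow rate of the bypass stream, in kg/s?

120 kg/s

All 349.6×0.051 = 17.83 kg/s of lactose reaches E, so E = 17.83/0.071 = 251.12 kg/s and vapour = 98.479 kg/s.
The evaporator receives (1−α)·349.6 of feed at 0.949 water and removes 0.452 of that water:
0.452×0.949×(1−α)×349.6 = 98.479
(1−α) = 98.479/149.96 = 0.6567;  α = 0.3433.
Bypass flow = 0.3433×349.6 = 120.02 kg/s.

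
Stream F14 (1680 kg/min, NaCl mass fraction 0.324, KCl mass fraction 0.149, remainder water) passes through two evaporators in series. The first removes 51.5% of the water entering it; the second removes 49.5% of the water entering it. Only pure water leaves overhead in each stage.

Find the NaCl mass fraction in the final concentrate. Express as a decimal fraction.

water in feed = 1680×0.527 = 885.36 kg/min.
After stage 1: water left = (1−0.515)×885.36 = 429.4; stream total = 1224 kg/min.
After stage 2: water left = (1−0.495)×429.4 = 216.85; final concentrate = 1011.5 kg/min.
NaCl fraction = 544.32/1011.5 = 0.538.

0.538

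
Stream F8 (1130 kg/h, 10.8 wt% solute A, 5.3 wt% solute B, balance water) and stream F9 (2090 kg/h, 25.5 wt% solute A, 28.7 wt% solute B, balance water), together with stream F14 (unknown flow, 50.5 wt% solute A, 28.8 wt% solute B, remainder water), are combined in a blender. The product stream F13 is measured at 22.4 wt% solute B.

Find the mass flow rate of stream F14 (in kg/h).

961.9 kg/h

Let F14 be the unknown flow. Total out = 3220 + F14.
solute B balance: 659.72 + 0.288·F14 = 0.224·(3220 + F14)
(0.288 − 0.224)·F14 = 0.224×3220 − 659.72 = 61.56
F14 = 61.56 / 0.064 = 961.88 kg/h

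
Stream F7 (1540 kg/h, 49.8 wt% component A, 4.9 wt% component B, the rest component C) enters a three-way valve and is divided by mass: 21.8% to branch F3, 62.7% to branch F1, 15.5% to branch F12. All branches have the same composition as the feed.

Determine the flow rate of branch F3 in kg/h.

335.7 kg/h

Branch F3 flow = 0.218×1540 = 335.72 kg/h.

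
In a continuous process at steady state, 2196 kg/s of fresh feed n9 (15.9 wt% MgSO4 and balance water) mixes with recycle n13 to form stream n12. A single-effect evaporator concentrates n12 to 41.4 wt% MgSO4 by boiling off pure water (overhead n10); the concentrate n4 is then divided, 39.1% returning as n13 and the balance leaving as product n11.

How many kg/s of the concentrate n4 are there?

Overall MgSO4 balance (none leaves overhead): MgSO4 in fresh feed = MgSO4 in product, i.e. 2196×0.159 = (1−0.391)·n4·0.414.
n4 = 349.16/(0.414×0.609) = 1384.9 kg/s.

1385 kg/s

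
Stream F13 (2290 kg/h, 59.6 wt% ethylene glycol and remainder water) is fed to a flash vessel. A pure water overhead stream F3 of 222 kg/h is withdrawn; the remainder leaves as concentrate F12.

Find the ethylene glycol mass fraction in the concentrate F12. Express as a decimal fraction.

0.6600

ethylene glycol is not removed: 2290×0.596 = 1364.8 kg/h of ethylene glycol enters F12.
Concentrate = 2290 − 222 = 2068 kg/h.
Mass fraction = 1364.8/2068 = 0.6600.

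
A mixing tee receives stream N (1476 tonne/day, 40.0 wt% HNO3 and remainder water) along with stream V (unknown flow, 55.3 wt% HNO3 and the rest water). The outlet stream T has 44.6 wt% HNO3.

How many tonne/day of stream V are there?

Let V be the unknown flow. Total out = 1476 + V.
HNO3 balance: 590.4 + 0.553·V = 0.446·(1476 + V)
(0.553 − 0.446)·V = 0.446×1476 − 590.4 = 67.896
V = 67.896 / 0.107 = 634.54 tonne/day

634.5 tonne/day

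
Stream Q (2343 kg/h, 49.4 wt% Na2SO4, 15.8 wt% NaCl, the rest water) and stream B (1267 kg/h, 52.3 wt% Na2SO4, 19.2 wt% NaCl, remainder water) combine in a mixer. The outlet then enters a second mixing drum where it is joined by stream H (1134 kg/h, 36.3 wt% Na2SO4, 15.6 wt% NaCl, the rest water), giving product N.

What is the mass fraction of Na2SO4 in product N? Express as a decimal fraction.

Overall, product flow = 4744 kg/h.
Na2SO4 in = 2343×0.494 + 1267×0.523 + 1134×0.363 = 2231.7 kg/h.
Na2SO4 fraction in N = 0.470.

0.470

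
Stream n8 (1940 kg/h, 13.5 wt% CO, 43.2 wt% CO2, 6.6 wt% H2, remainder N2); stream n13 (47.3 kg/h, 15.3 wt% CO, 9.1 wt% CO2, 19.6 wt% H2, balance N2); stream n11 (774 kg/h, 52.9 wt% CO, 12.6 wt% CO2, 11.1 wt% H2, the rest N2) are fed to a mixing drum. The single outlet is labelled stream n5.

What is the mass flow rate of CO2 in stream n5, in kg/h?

CO2 out = CO2 in = 1940×0.432 + 47.3×0.091 + 774×0.126 = 939.91 kg/h.

939.9 kg/h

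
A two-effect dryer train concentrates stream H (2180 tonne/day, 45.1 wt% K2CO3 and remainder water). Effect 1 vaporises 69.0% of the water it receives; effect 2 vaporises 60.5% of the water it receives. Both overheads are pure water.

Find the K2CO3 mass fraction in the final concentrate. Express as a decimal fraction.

0.870

water in feed = 2180×0.549 = 1196.8 tonne/day.
After stage 1: water left = (1−0.690)×1196.8 = 371.01; stream total = 1354.2 tonne/day.
After stage 2: water left = (1−0.605)×371.01 = 146.55; final concentrate = 1129.7 tonne/day.
K2CO3 fraction = 983.18/1129.7 = 0.870.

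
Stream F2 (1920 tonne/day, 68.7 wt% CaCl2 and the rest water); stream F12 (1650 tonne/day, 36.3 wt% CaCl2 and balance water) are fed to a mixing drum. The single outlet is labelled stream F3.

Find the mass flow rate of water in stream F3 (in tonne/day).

water out = water in = 1920×0.313 + 1650×0.637 = 1652 tonne/day.

1652 tonne/day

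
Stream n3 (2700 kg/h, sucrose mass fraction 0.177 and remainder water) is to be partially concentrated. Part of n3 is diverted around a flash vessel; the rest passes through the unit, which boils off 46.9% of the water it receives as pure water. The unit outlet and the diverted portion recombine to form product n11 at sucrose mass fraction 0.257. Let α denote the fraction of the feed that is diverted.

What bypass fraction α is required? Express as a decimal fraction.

0.194

All 2700×0.177 = 477.9 kg/h of sucrose reaches n11, so n11 = 477.9/0.257 = 1859.5 kg/h and vapour = 840.47 kg/h.
The evaporator receives (1−α)·2700 of feed at 0.823 water and removes 0.469 of that water:
0.469×0.823×(1−α)×2700 = 840.47
(1−α) = 840.47/1042.2 = 0.8065;  α = 0.1935.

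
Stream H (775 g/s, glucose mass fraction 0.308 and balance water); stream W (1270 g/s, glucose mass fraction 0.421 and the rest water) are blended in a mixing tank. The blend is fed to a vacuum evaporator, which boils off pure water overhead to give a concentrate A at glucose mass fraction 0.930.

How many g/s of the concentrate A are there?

831.6 g/s

glucose entering = 775×0.308 + 1270×0.421 = 773.37 g/s.
All glucose reports to A, so A = 773.37/0.930 = 831.58 g/s.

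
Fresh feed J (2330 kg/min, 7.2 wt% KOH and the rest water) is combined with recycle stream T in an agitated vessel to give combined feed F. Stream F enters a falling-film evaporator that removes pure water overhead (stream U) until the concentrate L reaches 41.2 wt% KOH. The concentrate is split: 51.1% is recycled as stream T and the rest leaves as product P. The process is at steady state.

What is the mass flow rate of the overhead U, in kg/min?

1923 kg/min

Overall KOH balance (none leaves overhead): KOH in fresh feed = KOH in product, i.e. 2330×0.072 = (1−0.511)·L·0.412.
L = 167.76/(0.412×0.489) = 832.69 kg/min.
Recycle T = 0.511×832.69 = 425.5 kg/min.
Combined feed F = 2330 + 425.5 = 2755.5 kg/min.
Overhead U = F − L = 2755.5 − 832.69 = 1922.8 kg/min.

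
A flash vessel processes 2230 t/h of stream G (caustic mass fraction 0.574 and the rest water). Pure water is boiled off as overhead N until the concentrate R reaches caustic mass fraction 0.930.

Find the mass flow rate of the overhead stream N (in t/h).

853.6 t/h

caustic is conserved: 2230×0.574 = 1280 t/h all reports to the concentrate.
Concentrate = 1280/(target fraction) = 1376.4 t/h.
Overhead = 2230 − 1376.4 = 853.63 t/h.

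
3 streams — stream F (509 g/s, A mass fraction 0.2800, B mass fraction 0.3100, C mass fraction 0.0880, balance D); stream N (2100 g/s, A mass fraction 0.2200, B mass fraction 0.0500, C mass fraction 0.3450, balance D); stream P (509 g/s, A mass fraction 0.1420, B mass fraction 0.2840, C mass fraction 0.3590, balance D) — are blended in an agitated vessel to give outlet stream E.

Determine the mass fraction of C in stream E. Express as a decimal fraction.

Total flow out = 509 + 2100 + 509 = 3118 g/s.
C in = 509×0.088 + 2100×0.345 + 509×0.359 = 952.02 g/s.
C mass fraction in E = 952.02/3118 = 0.3053.

0.3053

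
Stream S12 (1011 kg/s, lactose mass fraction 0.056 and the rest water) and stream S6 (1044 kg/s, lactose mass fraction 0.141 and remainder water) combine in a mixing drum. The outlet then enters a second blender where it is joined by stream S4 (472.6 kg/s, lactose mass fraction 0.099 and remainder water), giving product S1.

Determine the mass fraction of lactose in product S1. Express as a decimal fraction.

Overall, product flow = 2527.6 kg/s.
lactose in = 1011×0.056 + 1044×0.141 + 472.6×0.099 = 250.61 kg/s.
lactose fraction in S1 = 0.099.

0.099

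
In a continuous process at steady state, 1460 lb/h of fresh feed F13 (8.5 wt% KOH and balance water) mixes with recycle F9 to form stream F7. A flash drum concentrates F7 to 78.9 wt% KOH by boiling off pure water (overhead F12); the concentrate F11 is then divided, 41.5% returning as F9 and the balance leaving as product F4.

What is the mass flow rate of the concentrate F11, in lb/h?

Overall KOH balance (none leaves overhead): KOH in fresh feed = KOH in product, i.e. 1460×0.085 = (1−0.415)·F11·0.789.
F11 = 124.1/(0.789×0.585) = 268.87 lb/h.

268.9 lb/h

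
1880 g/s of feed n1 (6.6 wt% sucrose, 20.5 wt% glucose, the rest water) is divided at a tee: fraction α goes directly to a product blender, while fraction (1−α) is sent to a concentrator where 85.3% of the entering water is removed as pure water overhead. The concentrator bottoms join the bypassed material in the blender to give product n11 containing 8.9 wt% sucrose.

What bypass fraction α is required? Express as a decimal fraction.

0.584

All 1880×0.066 = 124.08 g/s of sucrose reaches n11, so n11 = 124.08/0.089 = 1394.2 g/s and vapour = 485.84 g/s.
The evaporator receives (1−α)·1880 of feed at 0.729 water and removes 0.853 of that water:
0.853×0.729×(1−α)×1880 = 485.84
(1−α) = 485.84/1169.1 = 0.4156;  α = 0.5844.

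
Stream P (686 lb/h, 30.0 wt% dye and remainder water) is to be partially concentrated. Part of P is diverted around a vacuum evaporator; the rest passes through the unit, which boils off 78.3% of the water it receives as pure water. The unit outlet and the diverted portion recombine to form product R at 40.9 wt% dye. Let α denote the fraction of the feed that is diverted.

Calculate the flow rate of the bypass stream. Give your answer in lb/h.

All 686×0.300 = 205.8 lb/h of dye reaches R, so R = 205.8/0.409 = 503.18 lb/h and vapour = 182.82 lb/h.
The evaporator receives (1−α)·686 of feed at 0.700 water and removes 0.783 of that water:
0.783×0.700×(1−α)×686 = 182.82
(1−α) = 182.82/376 = 0.4862;  α = 0.5138.
Bypass flow = 0.5138×686 = 352.44 lb/h.

352.4 lb/h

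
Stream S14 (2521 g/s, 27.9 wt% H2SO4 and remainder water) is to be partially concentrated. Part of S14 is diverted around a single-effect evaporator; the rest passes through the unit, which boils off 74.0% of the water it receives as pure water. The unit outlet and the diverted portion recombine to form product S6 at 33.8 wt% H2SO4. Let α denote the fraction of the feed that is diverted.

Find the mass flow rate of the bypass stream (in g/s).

All 2521×0.279 = 703.36 g/s of H2SO4 reaches S6, so S6 = 703.36/0.338 = 2080.9 g/s and vapour = 440.06 g/s.
The evaporator receives (1−α)·2521 of feed at 0.721 water and removes 0.740 of that water:
0.740×0.721×(1−α)×2521 = 440.06
(1−α) = 440.06/1345.1 = 0.3272;  α = 0.6728.
Bypass flow = 0.6728×2521 = 1696.2 g/s.

1696 g/s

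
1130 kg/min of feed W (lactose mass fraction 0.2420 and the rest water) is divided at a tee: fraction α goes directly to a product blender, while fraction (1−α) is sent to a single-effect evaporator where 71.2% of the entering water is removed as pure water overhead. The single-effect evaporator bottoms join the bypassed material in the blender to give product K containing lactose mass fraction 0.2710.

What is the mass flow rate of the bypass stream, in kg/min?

905.9 kg/min

All 1130×0.242 = 273.46 kg/min of lactose reaches K, so K = 273.46/0.271 = 1009.1 kg/min and vapour = 120.92 kg/min.
The evaporator receives (1−α)·1130 of feed at 0.758 water and removes 0.712 of that water:
0.712×0.758×(1−α)×1130 = 120.92
(1−α) = 120.92/609.86 = 0.1983;  α = 0.8017.
Bypass flow = 0.8017×1130 = 905.94 kg/min.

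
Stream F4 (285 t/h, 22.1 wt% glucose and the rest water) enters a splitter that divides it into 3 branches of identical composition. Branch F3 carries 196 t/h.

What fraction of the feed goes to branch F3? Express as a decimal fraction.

Fraction to F3 = 196/285 = 0.6877.

0.688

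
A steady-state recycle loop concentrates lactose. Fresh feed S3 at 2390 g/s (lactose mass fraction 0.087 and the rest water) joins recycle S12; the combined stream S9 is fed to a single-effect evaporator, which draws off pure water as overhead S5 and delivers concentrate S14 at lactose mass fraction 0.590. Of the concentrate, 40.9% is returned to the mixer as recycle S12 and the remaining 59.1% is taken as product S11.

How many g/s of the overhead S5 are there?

Overall lactose balance (none leaves overhead): lactose in fresh feed = lactose in product, i.e. 2390×0.087 = (1−0.409)·S14·0.590.
S14 = 207.93/(0.590×0.591) = 596.32 g/s.
Recycle S12 = 0.409×596.32 = 243.89 g/s.
Combined feed S9 = 2390 + 243.89 = 2633.9 g/s.
Overhead S5 = S9 − S14 = 2633.9 − 596.32 = 2037.6 g/s.

2038 g/s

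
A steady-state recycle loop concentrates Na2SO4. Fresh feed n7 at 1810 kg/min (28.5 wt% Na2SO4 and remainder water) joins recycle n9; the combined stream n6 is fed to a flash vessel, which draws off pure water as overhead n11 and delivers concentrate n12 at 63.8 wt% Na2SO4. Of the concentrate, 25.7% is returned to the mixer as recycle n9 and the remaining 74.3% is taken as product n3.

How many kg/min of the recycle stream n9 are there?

Overall Na2SO4 balance (none leaves overhead): Na2SO4 in fresh feed = Na2SO4 in product, i.e. 1810×0.285 = (1−0.257)·n12·0.638.
n12 = 515.85/(0.638×0.743) = 1088.2 kg/min.
Recycle n9 = 0.257×1088.2 = 279.67 kg/min.

279.7 kg/min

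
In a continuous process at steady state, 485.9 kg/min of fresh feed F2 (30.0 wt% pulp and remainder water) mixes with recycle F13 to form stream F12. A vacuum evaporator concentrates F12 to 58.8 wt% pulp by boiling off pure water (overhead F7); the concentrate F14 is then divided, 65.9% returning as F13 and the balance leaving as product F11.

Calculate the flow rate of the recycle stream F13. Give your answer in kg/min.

479.1 kg/min

Overall pulp balance (none leaves overhead): pulp in fresh feed = pulp in product, i.e. 485.9×0.300 = (1−0.659)·F14·0.588.
F14 = 145.77/(0.588×0.341) = 727 kg/min.
Recycle F13 = 0.659×727 = 479.1 kg/min.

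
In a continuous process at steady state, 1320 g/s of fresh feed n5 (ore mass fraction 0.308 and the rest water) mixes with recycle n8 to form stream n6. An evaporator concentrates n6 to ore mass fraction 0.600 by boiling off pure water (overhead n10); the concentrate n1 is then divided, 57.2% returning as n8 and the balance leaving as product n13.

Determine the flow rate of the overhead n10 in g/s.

Overall ore balance (none leaves overhead): ore in fresh feed = ore in product, i.e. 1320×0.308 = (1−0.572)·n1·0.600.
n1 = 406.56/(0.600×0.428) = 1583.2 g/s.
Recycle n8 = 0.572×1583.2 = 905.58 g/s.
Combined feed n6 = 1320 + 905.58 = 2225.6 g/s.
Overhead n10 = n6 − n1 = 2225.6 − 1583.2 = 642.4 g/s.

642.4 g/s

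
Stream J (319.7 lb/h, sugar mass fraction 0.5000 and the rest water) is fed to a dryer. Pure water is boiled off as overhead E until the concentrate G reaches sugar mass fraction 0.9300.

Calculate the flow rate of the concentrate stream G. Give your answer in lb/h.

171.9 lb/h

sugar is conserved: 319.7×0.500 = 159.85 lb/h all reports to the concentrate.
Concentrate = 159.85/(target fraction) = 171.88 lb/h.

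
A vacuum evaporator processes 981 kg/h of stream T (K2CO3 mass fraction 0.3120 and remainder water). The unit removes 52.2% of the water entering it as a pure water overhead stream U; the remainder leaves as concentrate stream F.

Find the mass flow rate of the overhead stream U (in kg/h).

352.3 kg/h

water entering = 981×0.688 = 674.93 kg/h; overhead removed = 0.522×674.93 = 352.31 kg/h.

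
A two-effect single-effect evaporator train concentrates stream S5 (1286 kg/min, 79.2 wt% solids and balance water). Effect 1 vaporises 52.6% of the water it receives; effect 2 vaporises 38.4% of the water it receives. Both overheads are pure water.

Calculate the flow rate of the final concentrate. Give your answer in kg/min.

water in feed = 1286×0.208 = 267.49 kg/min.
After stage 1: water left = (1−0.526)×267.49 = 126.79; stream total = 1145.3 kg/min.
After stage 2: water left = (1−0.384)×126.79 = 78.102; final concentrate = 1096.6 kg/min.

1097 kg/min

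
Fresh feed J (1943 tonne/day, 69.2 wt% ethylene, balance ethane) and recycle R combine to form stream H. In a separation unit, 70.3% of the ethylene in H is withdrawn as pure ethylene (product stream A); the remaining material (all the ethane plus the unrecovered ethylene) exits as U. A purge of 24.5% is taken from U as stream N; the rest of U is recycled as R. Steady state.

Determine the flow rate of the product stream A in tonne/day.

1218 tonne/day

ethylene in H: m_A = 1943×0.692 + (1−0.245)·(1−0.703)·m_A, so m_A = 1344.6/0.7758 = 1733.2 tonne/day.
Product A = 0.703×1733.2 = 1218.4 tonne/day.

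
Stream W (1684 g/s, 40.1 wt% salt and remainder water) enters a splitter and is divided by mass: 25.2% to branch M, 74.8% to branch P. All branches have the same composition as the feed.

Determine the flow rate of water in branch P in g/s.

754.5 g/s

Branch P total = 0.748×1684 = 1259.6 g/s.
water in P = 0.599×1259.6 = 754.52 g/s.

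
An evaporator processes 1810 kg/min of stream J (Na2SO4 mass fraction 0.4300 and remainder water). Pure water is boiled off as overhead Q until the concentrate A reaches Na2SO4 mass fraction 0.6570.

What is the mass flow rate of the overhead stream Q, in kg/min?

625.4 kg/min

Na2SO4 is conserved: 1810×0.430 = 778.3 kg/min all reports to the concentrate.
Concentrate = 778.3/(target fraction) = 1184.6 kg/min.
Overhead = 1810 − 1184.6 = 625.37 kg/min.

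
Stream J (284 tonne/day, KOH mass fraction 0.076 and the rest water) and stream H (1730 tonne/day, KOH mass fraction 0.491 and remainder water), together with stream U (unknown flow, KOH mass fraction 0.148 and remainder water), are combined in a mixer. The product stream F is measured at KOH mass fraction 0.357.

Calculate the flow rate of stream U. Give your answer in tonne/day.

Let U be the unknown flow. Total out = 2014 + U.
KOH balance: 871.01 + 0.148·U = 0.357·(2014 + U)
(0.148 − 0.357)·U = 0.357×2014 − 871.01 = -152.02
U = -152.02 / -0.209 = 727.35 tonne/day

727.3 tonne/day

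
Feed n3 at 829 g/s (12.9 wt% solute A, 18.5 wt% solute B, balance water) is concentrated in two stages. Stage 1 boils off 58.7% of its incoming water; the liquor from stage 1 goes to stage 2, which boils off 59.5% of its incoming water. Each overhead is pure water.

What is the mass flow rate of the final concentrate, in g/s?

355.4 g/s

water in feed = 829×0.686 = 568.69 g/s.
After stage 1: water left = (1−0.587)×568.69 = 234.87; stream total = 495.18 g/s.
After stage 2: water left = (1−0.595)×234.87 = 95.123; final concentrate = 355.43 g/s.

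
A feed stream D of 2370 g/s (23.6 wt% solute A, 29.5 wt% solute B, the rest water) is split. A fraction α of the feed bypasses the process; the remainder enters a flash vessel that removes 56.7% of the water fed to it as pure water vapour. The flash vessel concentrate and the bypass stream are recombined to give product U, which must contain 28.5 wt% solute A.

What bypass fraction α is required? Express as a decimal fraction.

All 2370×0.236 = 559.32 g/s of solute A reaches U, so U = 559.32/0.285 = 1962.5 g/s and vapour = 407.47 g/s.
The evaporator receives (1−α)·2370 of feed at 0.469 water and removes 0.567 of that water:
0.567×0.469×(1−α)×2370 = 407.47
(1−α) = 407.47/630.24 = 0.6465;  α = 0.3535.

0.353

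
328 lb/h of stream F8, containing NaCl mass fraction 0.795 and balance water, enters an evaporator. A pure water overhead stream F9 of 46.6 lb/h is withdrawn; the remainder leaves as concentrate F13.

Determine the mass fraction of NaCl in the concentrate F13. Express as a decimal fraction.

NaCl is not removed: 328×0.795 = 260.76 lb/h of NaCl enters F13.
Concentrate = 328 − 46.6 = 281.4 lb/h.
Mass fraction = 260.76/281.4 = 0.927.

0.927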